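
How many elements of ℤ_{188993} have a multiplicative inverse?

Factor 188993: 188993 = 7^3 · 19 · 29.
φ(188993) = 188993 · (1 − 1/7) · (1 − 1/19) · (1 − 1/29)
       = 188993 · 3024/3857 = 148176.

148176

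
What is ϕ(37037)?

25920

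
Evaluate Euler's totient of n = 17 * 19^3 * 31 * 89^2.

24428321280

φ(28631983253) = 28631983253 · (1 − 1/17) · (1 − 1/19) · (1 − 1/31) · (1 − 1/89)
       = 28631983253 · 760320/891157 = 24428321280.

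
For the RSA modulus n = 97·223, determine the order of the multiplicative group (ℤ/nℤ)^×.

φ(pq) = (p−1)(q−1) = 96 · 222 = 21312.

21312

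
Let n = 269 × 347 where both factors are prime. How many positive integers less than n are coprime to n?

92728

φ(n) = (p − 1)(q − 1) = (269−1)(347−1) = 268·346 = 92728.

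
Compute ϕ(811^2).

φ(657721) = 657721 · (1 − 1/811)
       = 657721 · 810/811 = 656910.

656910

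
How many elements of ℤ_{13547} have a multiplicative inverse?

Factor 13547: 13547 = 19 · 23 · 31.
φ(13547) = 13547 · (1 − 1/19) · (1 − 1/23) · (1 − 1/31)
       = 13547 · 11880/13547 = 11880.

11880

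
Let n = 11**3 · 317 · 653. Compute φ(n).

φ(275518331) = 275518331 · (1 − 1/11) · (1 − 1/317) · (1 − 1/653)
       = 275518331 · 2060320/2277011 = 249298720.

249298720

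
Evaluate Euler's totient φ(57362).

25872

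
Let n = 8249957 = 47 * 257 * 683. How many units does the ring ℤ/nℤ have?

φ(8249957) = 8249957 · (1 − 1/47) · (1 − 1/257) · (1 − 1/683)
       = 8249957 · 8031232/8249957 = 8031232.

8031232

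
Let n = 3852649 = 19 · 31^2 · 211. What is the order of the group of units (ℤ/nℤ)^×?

φ(3852649) = 3852649 · (1 − 1/19) · (1 − 1/31) · (1 − 1/211)
       = 3852649 · 113400/124279 = 3515400.

3515400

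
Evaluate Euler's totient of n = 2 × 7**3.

φ(2) = 2 − 1 = 1.
φ(7^3) = 7^2·(7−1) = 49·6 = 294.
Multiply: 1 · 294 = 294.

294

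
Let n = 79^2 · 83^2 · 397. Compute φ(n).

φ(17068716853) = 17068716853 · (1 − 1/79) · (1 − 1/83) · (1 − 1/397)
       = 17068716853 · 2532816/2603129 = 16607674512.

16607674512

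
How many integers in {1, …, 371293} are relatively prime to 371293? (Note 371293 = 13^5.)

φ(13^5) = 13^5 − 13^4 = 371293 − 28561 = 342732.

342732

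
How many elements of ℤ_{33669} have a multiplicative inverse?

21168

Factor 33669: 33669 = 3^3 · 29 · 43.
φ(33669) = 33669 · (1 − 1/3) · (1 − 1/29) · (1 − 1/43)
       = 33669 · 2352/3741 = 21168.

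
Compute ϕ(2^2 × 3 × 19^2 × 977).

φ(2^2) = 2^1·(2−1) = 2·1 = 2.
φ(3) = 3 − 1 = 2.
φ(19^2) = 19^1·(19−1) = 19·18 = 342.
φ(977) = 977 − 1 = 976.
Multiply: 2 · 2 · 342 · 976 = 1335168.

1335168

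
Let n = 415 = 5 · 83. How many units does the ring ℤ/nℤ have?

328

φ(5) = 5 − 1 = 4.
φ(83) = 83 − 1 = 82.
Multiply: 4 · 82 = 328.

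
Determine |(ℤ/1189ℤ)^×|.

Factor 1189: 1189 = 29 × 41.
φ(1189) = 1189 · (1 − 1/29) · (1 − 1/41)
       = 1189 · 1120/1189 = 1120.

1120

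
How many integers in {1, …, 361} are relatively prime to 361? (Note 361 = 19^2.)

342

φ(361) = 361 · (1 − 1/19)
       = 361 · 18/19 = 342.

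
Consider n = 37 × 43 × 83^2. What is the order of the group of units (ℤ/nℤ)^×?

10290672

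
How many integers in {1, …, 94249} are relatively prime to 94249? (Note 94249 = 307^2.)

φ(307^2) = 307^1·(307−1) = 307·306 = 93942.

93942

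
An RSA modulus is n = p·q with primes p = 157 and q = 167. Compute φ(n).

φ(n) = (p − 1)(q − 1) = (157−1)(167−1) = 156·166 = 25896.

25896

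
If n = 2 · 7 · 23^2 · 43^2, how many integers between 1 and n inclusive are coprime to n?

5483016

φ(13693694) = 13693694 · (1 − 1/2) · (1 − 1/7) · (1 − 1/23) · (1 − 1/43)
       = 13693694 · 5544/13846 = 5483016.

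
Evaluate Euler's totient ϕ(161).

Factor 161: 161 = 7 · 23.
φ(7) = 7 − 1 = 6.
φ(23) = 23 − 1 = 22.
Since φ is multiplicative, φ(161) = 6 · 22 = 132.

132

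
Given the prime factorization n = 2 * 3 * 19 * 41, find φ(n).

1440

φ(4674) = 4674 · (1 − 1/2) · (1 − 1/3) · (1 − 1/19) · (1 − 1/41)
       = 4674 · 1440/4674 = 1440.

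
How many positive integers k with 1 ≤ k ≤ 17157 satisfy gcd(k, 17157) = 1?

9072

First factor: 17157 = 3 · 7 · 19 · 43.
φ(3) = 3 − 1 = 2.
φ(7) = 7 − 1 = 6.
φ(19) = 19 − 1 = 18.
φ(43) = 43 − 1 = 42.
Since φ is multiplicative, φ(17157) = 2 · 6 · 18 · 42 = 9072.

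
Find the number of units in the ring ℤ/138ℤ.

44

Factor 138: 138 = 2 × 3 × 23.
φ(138) = 138 · (1 − 1/2) · (1 − 1/3) · (1 − 1/23)
       = 138 · 44/138 = 44.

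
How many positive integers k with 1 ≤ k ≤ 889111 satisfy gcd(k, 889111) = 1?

776160

889111 = 23 · 29 · 31 · 43.
φ(23) = 23 − 1 = 22.
φ(29) = 29 − 1 = 28.
φ(31) = 31 − 1 = 30.
φ(43) = 43 − 1 = 42.
Multiply: 22 · 28 · 30 · 42 = 776160.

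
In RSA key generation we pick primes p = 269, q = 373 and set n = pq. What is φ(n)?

99696

φ(269) = 269 − 1 = 268.
φ(373) = 373 − 1 = 372.
Since φ is multiplicative, φ(100337) = 268 · 372 = 99696.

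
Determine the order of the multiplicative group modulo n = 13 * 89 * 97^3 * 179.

φ(189017316319) = 189017316319 · (1 − 1/13) · (1 − 1/89) · (1 − 1/97) · (1 − 1/179)
       = 189017316319 · 18044928/20088991 = 169784727552.

169784727552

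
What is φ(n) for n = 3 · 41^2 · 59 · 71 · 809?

10759974400

φ(17090227743) = 17090227743 · (1 − 1/3) · (1 − 1/41) · (1 − 1/59) · (1 − 1/71) · (1 − 1/809)
       = 17090227743 · 262438400/416834823 = 10759974400.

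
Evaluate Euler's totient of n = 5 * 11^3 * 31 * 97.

φ(20011585) = 20011585 · (1 − 1/5) · (1 − 1/11) · (1 − 1/31) · (1 − 1/97)
       = 20011585 · 115200/165385 = 13939200.

13939200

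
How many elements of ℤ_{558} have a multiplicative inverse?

Prime factorization: 558 = 2 · 3^2 · 31.
φ(2) = 2 − 1 = 1.
φ(3^2) = 3^2 − 3^1 = 9 − 3 = 6.
φ(31) = 31 − 1 = 30.
Since φ is multiplicative, φ(558) = 1 · 6 · 30 = 180.

180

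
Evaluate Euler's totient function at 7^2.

φ(7^2) = 7^1·(7−1) = 7·6 = 42.

42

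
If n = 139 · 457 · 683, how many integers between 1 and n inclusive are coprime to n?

42916896

φ(43386209) = 43386209 · (1 − 1/139) · (1 − 1/457) · (1 − 1/683)
       = 43386209 · 42916896/43386209 = 42916896.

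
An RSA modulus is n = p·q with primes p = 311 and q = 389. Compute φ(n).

120280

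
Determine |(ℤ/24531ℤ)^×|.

Factor 24531: 24531 = 3 · 13 · 17 · 37.
φ(3) = 3 − 1 = 2.
φ(13) = 13 − 1 = 12.
φ(17) = 17 − 1 = 16.
φ(37) = 37 − 1 = 36.
Multiply: 2 · 12 · 16 · 36 = 13824.

13824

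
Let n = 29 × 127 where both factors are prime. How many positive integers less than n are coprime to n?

3528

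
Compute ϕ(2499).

1344

Prime factorization: 2499 = 3 * 7**2 * 17.
φ(2499) = 2499 · (1 − 1/3) · (1 − 1/7) · (1 − 1/17)
       = 2499 · 192/357 = 1344.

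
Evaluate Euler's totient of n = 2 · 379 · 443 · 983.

164068632

φ(2) = 2 − 1 = 1.
φ(379) = 379 − 1 = 378.
φ(443) = 443 − 1 = 442.
φ(983) = 983 − 1 = 982.
Multiply: 1 · 378 · 442 · 982 = 164068632.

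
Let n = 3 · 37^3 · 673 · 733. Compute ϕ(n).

φ(3) = 3 − 1 = 2.
φ(37^3) = 37^3 − 37^2 = 50653 − 1369 = 49284.
φ(673) = 673 − 1 = 672.
φ(733) = 733 − 1 = 732.
Multiply: 2 · 49284 · 672 · 732 = 48485993472.

48485993472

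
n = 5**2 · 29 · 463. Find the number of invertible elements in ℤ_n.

258720

φ(5^2) = 5^1·(5−1) = 5·4 = 20.
φ(29) = 29 − 1 = 28.
φ(463) = 463 − 1 = 462.
Since φ is multiplicative, φ(335675) = 20 · 28 · 462 = 258720.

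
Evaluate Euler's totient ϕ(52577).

Prime factorization: 52577 = 7^2 * 29 * 37.
φ(52577) = 52577 · (1 − 1/7) · (1 − 1/29) · (1 − 1/37)
       = 52577 · 6048/7511 = 42336.

42336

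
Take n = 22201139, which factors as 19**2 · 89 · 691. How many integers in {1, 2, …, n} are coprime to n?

φ(19^2) = 19^2 − 19^1 = 361 − 19 = 342.
φ(89) = 89 − 1 = 88.
φ(691) = 691 − 1 = 690.
Since φ is multiplicative, φ(22201139) = 342 · 88 · 690 = 20766240.

20766240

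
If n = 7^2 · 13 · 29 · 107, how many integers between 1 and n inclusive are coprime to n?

1495872

φ(7^2) = 7^2 − 7^1 = 49 − 7 = 42.
φ(13) = 13 − 1 = 12.
φ(29) = 29 − 1 = 28.
φ(107) = 107 − 1 = 106.
Since φ is multiplicative, φ(1976611) = 42 · 12 · 28 · 106 = 1495872.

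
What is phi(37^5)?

67469796

φ(69343957) = 69343957 · (1 − 1/37)
       = 69343957 · 36/37 = 67469796.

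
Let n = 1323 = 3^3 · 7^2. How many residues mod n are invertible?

756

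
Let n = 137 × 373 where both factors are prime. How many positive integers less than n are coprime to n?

For distinct primes, φ(pq) = (p−1)(q−1) = 136 × 372 = 50592.

50592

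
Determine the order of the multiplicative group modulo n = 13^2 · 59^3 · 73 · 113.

253984453632

φ(286314961699) = 286314961699 · (1 − 1/13) · (1 − 1/59) · (1 − 1/73) · (1 − 1/113)
       = 286314961699 · 5612544/6326983 = 253984453632.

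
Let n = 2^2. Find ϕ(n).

2

φ(4) = 4 · (1 − 1/2)
       = 4 · 1/2 = 2.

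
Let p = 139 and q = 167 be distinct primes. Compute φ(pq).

φ(139) = 139 − 1 = 138.
φ(167) = 167 − 1 = 166.
Since φ is multiplicative, φ(23213) = 138 · 166 = 22908.

22908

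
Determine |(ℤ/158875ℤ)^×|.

120000

158875 = 5^3 · 31 · 41.
φ(158875) = 158875 · (1 − 1/5) · (1 − 1/31) · (1 − 1/41)
       = 158875 · 4800/6355 = 120000.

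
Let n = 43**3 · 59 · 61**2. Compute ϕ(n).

φ(43^3) = 43^2·(43−1) = 1849·42 = 77658.
φ(59) = 59 − 1 = 58.
φ(61^2) = 61^1·(61−1) = 61·60 = 3660.
φ(17454887273) = 77658 × 58 × 3660 = 16485240240.

16485240240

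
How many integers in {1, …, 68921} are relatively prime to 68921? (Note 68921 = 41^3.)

67240

φ(41^3) = 41^3 − 41^2 = 68921 − 1681 = 67240.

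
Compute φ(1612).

720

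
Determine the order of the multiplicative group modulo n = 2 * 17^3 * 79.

360672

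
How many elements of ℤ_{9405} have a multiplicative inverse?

4320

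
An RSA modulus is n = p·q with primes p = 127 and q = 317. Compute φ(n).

φ(n) = (p − 1)(q − 1) = (127−1)(317−1) = 126·316 = 39816.

39816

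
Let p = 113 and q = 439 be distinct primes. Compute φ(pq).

49056

φ(49607) = 49607 · (1 − 1/113) · (1 − 1/439)
       = 49607 · 49056/49607 = 49056.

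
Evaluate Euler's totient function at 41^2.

1640

φ(1681) = 1681 · (1 − 1/41)
       = 1681 · 40/41 = 1640.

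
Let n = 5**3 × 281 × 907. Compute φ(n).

25368000

φ(31858375) = 31858375 · (1 − 1/5) · (1 − 1/281) · (1 − 1/907)
       = 31858375 · 1014720/1274335 = 25368000.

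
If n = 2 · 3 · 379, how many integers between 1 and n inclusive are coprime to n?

756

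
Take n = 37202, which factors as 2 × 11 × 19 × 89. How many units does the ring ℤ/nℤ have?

φ(37202) = 37202 · (1 − 1/2) · (1 − 1/11) · (1 − 1/19) · (1 − 1/89)
       = 37202 · 15840/37202 = 15840.

15840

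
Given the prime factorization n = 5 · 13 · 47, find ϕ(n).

2208

φ(5) = 5 − 1 = 4.
φ(13) = 13 − 1 = 12.
φ(47) = 47 − 1 = 46.
Since φ is multiplicative, φ(3055) = 4 · 12 · 46 = 2208.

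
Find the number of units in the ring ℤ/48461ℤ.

38808

First factor: 48461 = 7^2 * 23 * 43.
φ(7^2) = 7^2 − 7^1 = 49 − 7 = 42.
φ(23) = 23 − 1 = 22.
φ(43) = 43 − 1 = 42.
Multiply: 42 · 22 · 42 = 38808.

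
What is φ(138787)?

Factor 138787: 138787 = 11^2 * 31 * 37.
φ(138787) = 138787 · (1 − 1/11) · (1 − 1/31) · (1 − 1/37)
       = 138787 · 10800/12617 = 118800.

118800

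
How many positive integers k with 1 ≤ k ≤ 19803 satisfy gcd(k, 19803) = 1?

10560

First factor: 19803 = 3 · 7 · 23 · 41.
φ(19803) = 19803 · (1 − 1/3) · (1 − 1/7) · (1 − 1/23) · (1 − 1/41)
       = 19803 · 10560/19803 = 10560.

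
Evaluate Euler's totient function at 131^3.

φ(131^3) = 131^2·(131−1) = 17161·130 = 2230930.

2230930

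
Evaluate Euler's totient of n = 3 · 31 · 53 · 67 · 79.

φ(3) = 3 − 1 = 2.
φ(31) = 31 − 1 = 30.
φ(53) = 53 − 1 = 52.
φ(67) = 67 − 1 = 66.
φ(79) = 79 − 1 = 78.
Multiply: 2 · 30 · 52 · 66 · 78 = 16061760.

16061760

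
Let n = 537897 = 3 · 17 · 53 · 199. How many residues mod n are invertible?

329472

φ(537897) = 537897 · (1 − 1/3) · (1 − 1/17) · (1 − 1/53) · (1 − 1/199)
       = 537897 · 329472/537897 = 329472.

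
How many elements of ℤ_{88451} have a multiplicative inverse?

Prime factorization: 88451 = 11**2 × 17 × 43.
φ(11^2) = 11^1·(11−1) = 11·10 = 110.
φ(17) = 17 − 1 = 16.
φ(43) = 43 − 1 = 42.
Multiply: 110 · 16 · 42 = 73920.

73920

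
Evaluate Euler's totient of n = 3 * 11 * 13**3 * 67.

2676960

φ(3) = 3 − 1 = 2.
φ(11) = 11 − 1 = 10.
φ(13^3) = 13^3 − 13^2 = 2197 − 169 = 2028.
φ(67) = 67 − 1 = 66.
Multiply: 2 · 10 · 2028 · 66 = 2676960.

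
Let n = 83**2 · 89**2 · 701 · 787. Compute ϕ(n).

29328186518400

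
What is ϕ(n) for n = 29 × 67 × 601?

1108800

φ(29) = 29 − 1 = 28.
φ(67) = 67 − 1 = 66.
φ(601) = 601 − 1 = 600.
Multiply: 28 · 66 · 600 = 1108800.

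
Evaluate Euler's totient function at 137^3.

φ(137^3) = 137^2·(137−1) = 18769·136 = 2552584.

2552584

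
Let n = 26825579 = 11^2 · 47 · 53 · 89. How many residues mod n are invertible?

φ(26825579) = 26825579 · (1 − 1/11) · (1 − 1/47) · (1 − 1/53) · (1 − 1/89)
       = 26825579 · 2104960/2438689 = 23154560.

23154560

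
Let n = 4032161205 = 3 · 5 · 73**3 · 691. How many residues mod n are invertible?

2117957760

φ(3) = 3 − 1 = 2.
φ(5) = 5 − 1 = 4.
φ(73^3) = 73^3 − 73^2 = 389017 − 5329 = 383688.
φ(691) = 691 − 1 = 690.
Multiply: 2 · 4 · 383688 · 690 = 2117957760.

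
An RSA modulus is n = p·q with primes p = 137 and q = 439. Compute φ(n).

φ(137) = 137 − 1 = 136.
φ(439) = 439 − 1 = 438.
φ(60143) = 136 × 438 = 59568.

59568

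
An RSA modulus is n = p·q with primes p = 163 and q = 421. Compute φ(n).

φ(pq) = (p−1)(q−1) = 162 · 420 = 68040.

68040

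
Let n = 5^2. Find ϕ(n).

20

φ(5^2) = 5^1·(5−1) = 5·4 = 20.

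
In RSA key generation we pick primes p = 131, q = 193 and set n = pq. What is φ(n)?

24960

φ(pq) = (p−1)(q−1) = 130 · 192 = 24960.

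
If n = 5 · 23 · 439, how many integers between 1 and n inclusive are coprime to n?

φ(50485) = 50485 · (1 − 1/5) · (1 − 1/23) · (1 − 1/439)
       = 50485 · 38544/50485 = 38544.

38544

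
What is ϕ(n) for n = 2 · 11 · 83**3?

φ(2) = 2 − 1 = 1.
φ(11) = 11 − 1 = 10.
φ(83^3) = 83^3 − 83^2 = 571787 − 6889 = 564898.
φ(12579314) = 1 × 10 × 564898 = 5648980.

5648980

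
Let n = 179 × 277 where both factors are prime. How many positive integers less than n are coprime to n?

49128

φ(n) = (p − 1)(q − 1) = (179−1)(277−1) = 178·276 = 49128.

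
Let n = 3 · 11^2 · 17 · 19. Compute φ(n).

63360

φ(117249) = 117249 · (1 − 1/3) · (1 − 1/11) · (1 − 1/17) · (1 − 1/19)
       = 117249 · 5760/10659 = 63360.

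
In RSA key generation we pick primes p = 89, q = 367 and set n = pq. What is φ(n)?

32208

φ(32663) = 32663 · (1 − 1/89) · (1 − 1/367)
       = 32663 · 32208/32663 = 32208.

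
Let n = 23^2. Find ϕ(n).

506

φ(529) = 529 · (1 − 1/23)
       = 529 · 22/23 = 506.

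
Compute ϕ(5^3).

100

φ(5^3) = 5^2·(5−1) = 25·4 = 100.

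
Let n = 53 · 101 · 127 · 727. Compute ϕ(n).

475675200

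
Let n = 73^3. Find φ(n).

383688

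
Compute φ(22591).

22591 = 19 · 29 · 41.
φ(22591) = 22591 · (1 − 1/19) · (1 − 1/29) · (1 − 1/41)
       = 22591 · 20160/22591 = 20160.

20160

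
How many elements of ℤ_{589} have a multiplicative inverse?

540

589 = 19 · 31.
φ(589) = 589 · (1 − 1/19) · (1 − 1/31)
       = 589 · 540/589 = 540.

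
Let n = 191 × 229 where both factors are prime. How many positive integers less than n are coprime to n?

43320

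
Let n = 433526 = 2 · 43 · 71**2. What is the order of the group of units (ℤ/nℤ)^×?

φ(2) = 2 − 1 = 1.
φ(43) = 43 − 1 = 42.
φ(71^2) = 71^2 − 71^1 = 5041 − 71 = 4970.
Since φ is multiplicative, φ(433526) = 1 · 42 · 4970 = 208740.

208740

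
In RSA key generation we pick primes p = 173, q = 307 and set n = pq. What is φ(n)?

52632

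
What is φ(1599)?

960

1599 = 3 * 13 * 41.
φ(1599) = 1599 · (1 − 1/3) · (1 − 1/13) · (1 − 1/41)
       = 1599 · 960/1599 = 960.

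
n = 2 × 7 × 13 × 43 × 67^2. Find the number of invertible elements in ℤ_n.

13372128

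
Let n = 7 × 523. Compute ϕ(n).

3132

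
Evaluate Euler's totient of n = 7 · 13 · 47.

3312

φ(4277) = 4277 · (1 − 1/7) · (1 − 1/13) · (1 − 1/47)
       = 4277 · 3312/4277 = 3312.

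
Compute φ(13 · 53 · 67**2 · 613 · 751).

1266531552000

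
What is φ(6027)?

3360

First factor: 6027 = 3 * 7^2 * 41.
φ(6027) = 6027 · (1 − 1/3) · (1 − 1/7) · (1 − 1/41)
       = 6027 · 480/861 = 3360.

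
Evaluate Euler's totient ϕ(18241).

Factor 18241: 18241 = 17 · 29 · 37.
φ(18241) = 18241 · (1 − 1/17) · (1 − 1/29) · (1 − 1/37)
       = 18241 · 16128/18241 = 16128.

16128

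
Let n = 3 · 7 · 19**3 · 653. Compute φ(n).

50840352

φ(3) = 3 − 1 = 2.
φ(7) = 7 − 1 = 6.
φ(19^3) = 19^3 − 19^2 = 6859 − 361 = 6498.
φ(653) = 653 − 1 = 652.
Since φ is multiplicative, φ(94057467) = 2 · 6 · 6498 · 652 = 50840352.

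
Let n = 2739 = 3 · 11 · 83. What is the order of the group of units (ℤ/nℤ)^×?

φ(2739) = 2739 · (1 − 1/3) · (1 − 1/11) · (1 − 1/83)
       = 2739 · 1640/2739 = 1640.

1640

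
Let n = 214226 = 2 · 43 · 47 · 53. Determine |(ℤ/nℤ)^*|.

100464

φ(2) = 2 − 1 = 1.
φ(43) = 43 − 1 = 42.
φ(47) = 47 − 1 = 46.
φ(53) = 53 − 1 = 52.
φ(214226) = 1 × 42 × 46 × 52 = 100464.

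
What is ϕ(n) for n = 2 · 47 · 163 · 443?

φ(2) = 2 − 1 = 1.
φ(47) = 47 − 1 = 46.
φ(163) = 163 − 1 = 162.
φ(443) = 443 − 1 = 442.
Since φ is multiplicative, φ(6787646) = 1 · 46 · 162 · 442 = 3293784.

3293784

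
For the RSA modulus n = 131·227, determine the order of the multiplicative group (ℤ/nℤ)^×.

For distinct primes, φ(pq) = (p−1)(q−1) = 130 × 226 = 29380.

29380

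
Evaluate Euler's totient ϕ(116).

56

Factor 116: 116 = 2**2 × 29.
φ(116) = 116 · (1 − 1/2) · (1 − 1/29)
       = 116 · 28/58 = 56.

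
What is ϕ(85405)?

60480

85405 = 5 · 19 · 29 · 31.
φ(85405) = 85405 · (1 − 1/5) · (1 − 1/19) · (1 − 1/29) · (1 − 1/31)
       = 85405 · 60480/85405 = 60480.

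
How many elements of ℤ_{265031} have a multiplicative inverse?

217728

Prime factorization: 265031 = 13 · 19 · 29 · 37.
φ(265031) = 265031 · (1 − 1/13) · (1 − 1/19) · (1 − 1/29) · (1 − 1/37)
       = 265031 · 217728/265031 = 217728.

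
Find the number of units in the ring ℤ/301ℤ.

Prime factorization: 301 = 7 × 43.
φ(7) = 7 − 1 = 6.
φ(43) = 43 − 1 = 42.
Since φ is multiplicative, φ(301) = 6 · 42 = 252.

252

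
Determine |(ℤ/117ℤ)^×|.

Factor 117: 117 = 3^2 · 13.
φ(117) = 117 · (1 − 1/3) · (1 − 1/13)
       = 117 · 24/39 = 72.

72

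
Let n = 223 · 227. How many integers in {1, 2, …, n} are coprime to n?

φ(223) = 223 − 1 = 222.
φ(227) = 227 − 1 = 226.
φ(50621) = 222 × 226 = 50172.

50172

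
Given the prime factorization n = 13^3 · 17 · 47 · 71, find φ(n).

104482560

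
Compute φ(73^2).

φ(73^2) = 73^2 − 73^1 = 5329 − 73 = 5256.

5256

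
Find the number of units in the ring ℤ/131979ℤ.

First factor: 131979 = 3 · 29 · 37 · 41.
φ(3) = 3 − 1 = 2.
φ(29) = 29 − 1 = 28.
φ(37) = 37 − 1 = 36.
φ(41) = 41 − 1 = 40.
Since φ is multiplicative, φ(131979) = 2 · 28 · 36 · 40 = 80640.

80640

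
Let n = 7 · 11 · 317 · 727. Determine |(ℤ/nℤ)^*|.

φ(7) = 7 − 1 = 6.
φ(11) = 11 − 1 = 10.
φ(317) = 317 − 1 = 316.
φ(727) = 727 − 1 = 726.
Multiply: 6 · 10 · 316 · 726 = 13764960.

13764960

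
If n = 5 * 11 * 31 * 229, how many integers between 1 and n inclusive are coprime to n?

φ(5) = 5 − 1 = 4.
φ(11) = 11 − 1 = 10.
φ(31) = 31 − 1 = 30.
φ(229) = 229 − 1 = 228.
φ(390445) = 4 × 10 × 30 × 228 = 273600.

273600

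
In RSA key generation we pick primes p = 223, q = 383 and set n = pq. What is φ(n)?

φ(223) = 223 − 1 = 222.
φ(383) = 383 − 1 = 382.
Since φ is multiplicative, φ(85409) = 222 · 382 = 84804.

84804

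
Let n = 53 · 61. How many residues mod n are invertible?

3120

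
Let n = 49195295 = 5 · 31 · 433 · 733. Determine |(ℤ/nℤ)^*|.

37946880

φ(5) = 5 − 1 = 4.
φ(31) = 31 − 1 = 30.
φ(433) = 433 − 1 = 432.
φ(733) = 733 − 1 = 732.
φ(49195295) = 4 × 30 × 432 × 732 = 37946880.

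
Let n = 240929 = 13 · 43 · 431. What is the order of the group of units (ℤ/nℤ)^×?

216720

φ(13) = 13 − 1 = 12.
φ(43) = 43 − 1 = 42.
φ(431) = 431 − 1 = 430.
Since φ is multiplicative, φ(240929) = 12 · 42 · 430 = 216720.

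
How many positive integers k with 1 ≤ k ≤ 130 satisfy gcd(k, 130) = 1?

Factor 130: 130 = 2 · 5 · 13.
φ(130) = 130 · (1 − 1/2) · (1 − 1/5) · (1 − 1/13)
       = 130 · 48/130 = 48.

48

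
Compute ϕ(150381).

75600

Factor 150381: 150381 = 3^2 * 7^2 * 11 * 31.
φ(150381) = 150381 · (1 − 1/3) · (1 − 1/7) · (1 − 1/11) · (1 − 1/31)
       = 150381 · 3600/7161 = 75600.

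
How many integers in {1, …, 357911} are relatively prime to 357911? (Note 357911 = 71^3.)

φ(71^3) = 71^2·(71−1) = 5041·70 = 352870.

352870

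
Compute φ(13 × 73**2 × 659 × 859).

φ(13) = 13 − 1 = 12.
φ(73^2) = 73^1·(73−1) = 73·72 = 5256.
φ(659) = 659 − 1 = 658.
φ(859) = 859 − 1 = 858.
Since φ is multiplicative, φ(39216393437) = 12 · 5256 · 658 · 858 = 35608180608.

35608180608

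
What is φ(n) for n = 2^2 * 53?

φ(212) = 212 · (1 − 1/2) · (1 − 1/53)
       = 212 · 52/106 = 104.

104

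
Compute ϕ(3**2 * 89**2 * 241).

φ(17180649) = 17180649 · (1 − 1/3) · (1 − 1/89) · (1 − 1/241)
       = 17180649 · 42240/64347 = 11278080.

11278080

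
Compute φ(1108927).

First factor: 1108927 = 17 × 37 × 41 × 43.
φ(1108927) = 1108927 · (1 − 1/17) · (1 − 1/37) · (1 − 1/41) · (1 − 1/43)
       = 1108927 · 967680/1108927 = 967680.

967680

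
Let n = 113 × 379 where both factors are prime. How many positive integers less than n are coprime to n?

φ(pq) = (p−1)(q−1) = 112 · 378 = 42336.

42336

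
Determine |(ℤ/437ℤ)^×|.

396

Factor 437: 437 = 19 · 23.
φ(19) = 19 − 1 = 18.
φ(23) = 23 − 1 = 22.
Multiply: 18 · 22 = 396.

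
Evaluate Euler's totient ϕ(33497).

Factor 33497: 33497 = 19 * 41 * 43.
φ(19) = 19 − 1 = 18.
φ(41) = 41 − 1 = 40.
φ(43) = 43 − 1 = 42.
φ(33497) = 18 × 40 × 42 = 30240.

30240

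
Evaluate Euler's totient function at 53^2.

2756

φ(53^2) = 53^1·(53−1) = 53·52 = 2756.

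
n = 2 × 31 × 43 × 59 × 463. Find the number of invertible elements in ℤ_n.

33762960

φ(2) = 2 − 1 = 1.
φ(31) = 31 − 1 = 30.
φ(43) = 43 − 1 = 42.
φ(59) = 59 − 1 = 58.
φ(463) = 463 − 1 = 462.
φ(72827122) = 1 × 30 × 42 × 58 × 462 = 33762960.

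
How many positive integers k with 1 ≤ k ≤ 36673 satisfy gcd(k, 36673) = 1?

28080

Prime factorization: 36673 = 7 · 13**2 · 31.
φ(7) = 7 − 1 = 6.
φ(13^2) = 13^2 − 13^1 = 169 − 13 = 156.
φ(31) = 31 − 1 = 30.
φ(36673) = 6 × 156 × 30 = 28080.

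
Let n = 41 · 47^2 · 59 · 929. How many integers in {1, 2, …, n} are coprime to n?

4654699520

φ(41) = 41 − 1 = 40.
φ(47^2) = 47^2 − 47^1 = 2209 − 47 = 2162.
φ(59) = 59 − 1 = 58.
φ(929) = 929 − 1 = 928.
φ(4964177459) = 40 × 2162 × 58 × 928 = 4654699520.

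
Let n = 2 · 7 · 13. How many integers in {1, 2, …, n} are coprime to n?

72

φ(182) = 182 · (1 − 1/2) · (1 − 1/7) · (1 − 1/13)
       = 182 · 72/182 = 72.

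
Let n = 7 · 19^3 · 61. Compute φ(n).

2339280

φ(7) = 7 − 1 = 6.
φ(19^3) = 19^3 − 19^2 = 6859 − 361 = 6498.
φ(61) = 61 − 1 = 60.
Since φ is multiplicative, φ(2928793) = 6 · 6498 · 60 = 2339280.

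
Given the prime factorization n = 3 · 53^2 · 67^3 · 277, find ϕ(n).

φ(702064754877) = 702064754877 · (1 − 1/3) · (1 − 1/53) · (1 − 1/67) · (1 − 1/277)
       = 702064754877 · 1894464/2950881 = 450725191488.

450725191488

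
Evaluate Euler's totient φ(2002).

First factor: 2002 = 2 * 7 * 11 * 13.
φ(2002) = 2002 · (1 − 1/2) · (1 − 1/7) · (1 − 1/11) · (1 − 1/13)
       = 2002 · 720/2002 = 720.

720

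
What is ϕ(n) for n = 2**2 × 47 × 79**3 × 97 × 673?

φ(2^2) = 2^1·(2−1) = 2·1 = 2.
φ(47) = 47 − 1 = 46.
φ(79^3) = 79^3 − 79^2 = 493039 − 6241 = 486798.
φ(97) = 97 − 1 = 96.
φ(673) = 673 − 1 = 672.
φ(6050982844292) = 2 × 46 × 486798 × 96 × 672 = 2889196756992.

2889196756992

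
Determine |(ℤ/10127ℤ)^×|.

8640

Prime factorization: 10127 = 13 · 19 · 41.
φ(10127) = 10127 · (1 − 1/13) · (1 − 1/19) · (1 − 1/41)
       = 10127 · 8640/10127 = 8640.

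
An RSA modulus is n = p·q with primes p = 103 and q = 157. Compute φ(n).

φ(pq) = (p−1)(q−1) = 102 · 156 = 15912.

15912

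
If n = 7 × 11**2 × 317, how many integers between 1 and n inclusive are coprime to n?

208560

φ(7) = 7 − 1 = 6.
φ(11^2) = 11^2 − 11^1 = 121 − 11 = 110.
φ(317) = 317 − 1 = 316.
Since φ is multiplicative, φ(268499) = 6 · 110 · 316 = 208560.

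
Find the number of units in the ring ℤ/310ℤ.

120

310 = 2 * 5 * 31.
φ(310) = 310 · (1 − 1/2) · (1 − 1/5) · (1 − 1/31)
       = 310 · 120/310 = 120.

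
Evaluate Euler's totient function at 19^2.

φ(19^2) = 19^1·(19−1) = 19·18 = 342.

342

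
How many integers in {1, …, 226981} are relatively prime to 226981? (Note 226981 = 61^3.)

223260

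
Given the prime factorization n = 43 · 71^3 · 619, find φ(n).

9159093720

φ(9526517087) = 9526517087 · (1 − 1/43) · (1 − 1/71) · (1 − 1/619)
       = 9526517087 · 1816920/1889807 = 9159093720.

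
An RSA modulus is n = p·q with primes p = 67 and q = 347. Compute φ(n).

φ(67) = 67 − 1 = 66.
φ(347) = 347 − 1 = 346.
Multiply: 66 · 346 = 22836.

22836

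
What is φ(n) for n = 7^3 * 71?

20580

φ(24353) = 24353 · (1 − 1/7) · (1 − 1/71)
       = 24353 · 420/497 = 20580.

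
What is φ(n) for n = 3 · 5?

φ(15) = 15 · (1 − 1/3) · (1 − 1/5)
       = 15 · 8/15 = 8.

8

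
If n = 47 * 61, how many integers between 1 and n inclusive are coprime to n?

φ(2867) = 2867 · (1 − 1/47) · (1 − 1/61)
       = 2867 · 2760/2867 = 2760.

2760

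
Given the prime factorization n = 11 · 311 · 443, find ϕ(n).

1370200

φ(11) = 11 − 1 = 10.
φ(311) = 311 − 1 = 310.
φ(443) = 443 − 1 = 442.
Since φ is multiplicative, φ(1515503) = 10 · 310 · 442 = 1370200.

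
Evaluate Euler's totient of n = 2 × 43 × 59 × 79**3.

1185839928

φ(2501679886) = 2501679886 · (1 − 1/2) · (1 − 1/43) · (1 − 1/59) · (1 − 1/79)
       = 2501679886 · 190008/400846 = 1185839928.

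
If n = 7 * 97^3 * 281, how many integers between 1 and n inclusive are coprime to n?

1517483520

φ(1795227791) = 1795227791 · (1 − 1/7) · (1 − 1/97) · (1 − 1/281)
       = 1795227791 · 161280/190799 = 1517483520.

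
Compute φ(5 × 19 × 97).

6912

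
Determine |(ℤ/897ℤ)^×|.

First factor: 897 = 3 × 13 × 23.
φ(3) = 3 − 1 = 2.
φ(13) = 13 − 1 = 12.
φ(23) = 23 − 1 = 22.
Since φ is multiplicative, φ(897) = 2 · 12 · 22 = 528.

528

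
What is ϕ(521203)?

443520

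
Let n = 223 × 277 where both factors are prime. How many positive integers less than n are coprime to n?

φ(pq) = (p−1)(q−1) = 222 · 276 = 61272.

61272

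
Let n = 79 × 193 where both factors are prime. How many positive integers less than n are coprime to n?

φ(pq) = (p−1)(q−1) = 78 · 192 = 14976.

14976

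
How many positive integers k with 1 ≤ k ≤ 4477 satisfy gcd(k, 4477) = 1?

3960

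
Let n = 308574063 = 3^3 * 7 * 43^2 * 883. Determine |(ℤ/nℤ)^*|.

φ(3^3) = 3^2·(3−1) = 9·2 = 18.
φ(7) = 7 − 1 = 6.
φ(43^2) = 43^1·(43−1) = 43·42 = 1806.
φ(883) = 883 − 1 = 882.
Multiply: 18 · 6 · 1806 · 882 = 172032336.

172032336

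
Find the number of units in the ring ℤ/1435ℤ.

960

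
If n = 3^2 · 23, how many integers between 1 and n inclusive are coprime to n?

φ(207) = 207 · (1 − 1/3) · (1 − 1/23)
       = 207 · 44/69 = 132.

132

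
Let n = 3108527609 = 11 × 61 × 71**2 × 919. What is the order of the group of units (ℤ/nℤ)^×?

φ(11) = 11 − 1 = 10.
φ(61) = 61 − 1 = 60.
φ(71^2) = 71^2 − 71^1 = 5041 − 71 = 4970.
φ(919) = 919 − 1 = 918.
Since φ is multiplicative, φ(3108527609) = 10 · 60 · 4970 · 918 = 2737476000.

2737476000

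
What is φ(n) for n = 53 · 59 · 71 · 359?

75580960

φ(79704103) = 79704103 · (1 − 1/53) · (1 − 1/59) · (1 − 1/71) · (1 − 1/359)
       = 79704103 · 75580960/79704103 = 75580960.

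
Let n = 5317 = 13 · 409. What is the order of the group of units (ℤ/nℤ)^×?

4896

φ(5317) = 5317 · (1 − 1/13) · (1 − 1/409)
       = 5317 · 4896/5317 = 4896.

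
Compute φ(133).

Factor 133: 133 = 7 · 19.
φ(133) = 133 · (1 − 1/7) · (1 − 1/19)
       = 133 · 108/133 = 108.

108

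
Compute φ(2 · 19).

18

φ(2) = 2 − 1 = 1.
φ(19) = 19 − 1 = 18.
Multiply: 1 · 18 = 18.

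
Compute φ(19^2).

342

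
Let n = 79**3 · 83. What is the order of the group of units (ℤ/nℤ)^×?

39917436

φ(79^3) = 79^3 − 79^2 = 493039 − 6241 = 486798.
φ(83) = 83 − 1 = 82.
Multiply: 486798 · 82 = 39917436.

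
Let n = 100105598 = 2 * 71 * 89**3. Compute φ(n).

φ(2) = 2 − 1 = 1.
φ(71) = 71 − 1 = 70.
φ(89^3) = 89^2·(89−1) = 7921·88 = 697048.
φ(100105598) = 1 × 70 × 697048 = 48793360.

48793360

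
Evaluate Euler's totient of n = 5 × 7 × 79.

φ(2765) = 2765 · (1 − 1/5) · (1 − 1/7) · (1 − 1/79)
       = 2765 · 1872/2765 = 1872.

1872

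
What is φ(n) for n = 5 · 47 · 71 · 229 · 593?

φ(2265772945) = 2265772945 · (1 − 1/5) · (1 − 1/47) · (1 − 1/71) · (1 − 1/229) · (1 − 1/593)
       = 2265772945 · 1738490880/2265772945 = 1738490880.

1738490880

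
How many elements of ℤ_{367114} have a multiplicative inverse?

158400

First factor: 367114 = 2 × 11^2 × 37 × 41.
φ(367114) = 367114 · (1 − 1/2) · (1 − 1/11) · (1 − 1/37) · (1 − 1/41)
       = 367114 · 14400/33374 = 158400.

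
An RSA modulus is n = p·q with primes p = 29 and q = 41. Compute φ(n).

1120

φ(29) = 29 − 1 = 28.
φ(41) = 41 − 1 = 40.
φ(1189) = 28 × 40 = 1120.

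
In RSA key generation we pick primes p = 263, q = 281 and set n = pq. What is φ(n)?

73360

φ(pq) = (p−1)(q−1) = 262 · 280 = 73360.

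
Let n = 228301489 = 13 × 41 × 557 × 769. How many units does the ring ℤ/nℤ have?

204963840

φ(228301489) = 228301489 · (1 − 1/13) · (1 − 1/41) · (1 − 1/557) · (1 − 1/769)
       = 228301489 · 204963840/228301489 = 204963840.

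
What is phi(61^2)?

3660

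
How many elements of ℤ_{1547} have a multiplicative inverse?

1152

First factor: 1547 = 7 * 13 * 17.
φ(1547) = 1547 · (1 − 1/7) · (1 − 1/13) · (1 − 1/17)
       = 1547 · 1152/1547 = 1152.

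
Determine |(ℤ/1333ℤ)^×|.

1260

1333 = 31 · 43.
φ(31) = 31 − 1 = 30.
φ(43) = 43 − 1 = 42.
Since φ is multiplicative, φ(1333) = 30 · 42 = 1260.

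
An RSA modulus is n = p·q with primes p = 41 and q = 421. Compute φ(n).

φ(41) = 41 − 1 = 40.
φ(421) = 421 − 1 = 420.
Since φ is multiplicative, φ(17261) = 40 · 420 = 16800.

16800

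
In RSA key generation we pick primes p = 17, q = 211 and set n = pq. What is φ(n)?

φ(n) = (p − 1)(q − 1) = (17−1)(211−1) = 16·210 = 3360.

3360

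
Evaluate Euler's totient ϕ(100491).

Prime factorization: 100491 = 3 × 19 × 41 × 43.
φ(3) = 3 − 1 = 2.
φ(19) = 19 − 1 = 18.
φ(41) = 41 − 1 = 40.
φ(43) = 43 − 1 = 42.
φ(100491) = 2 × 18 × 40 × 42 = 60480.

60480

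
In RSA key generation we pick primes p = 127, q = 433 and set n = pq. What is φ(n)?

φ(127) = 127 − 1 = 126.
φ(433) = 433 − 1 = 432.
Multiply: 126 · 432 = 54432.

54432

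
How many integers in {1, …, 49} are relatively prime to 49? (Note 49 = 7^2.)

φ(7^2) = 7^1·(7−1) = 7·6 = 42.

42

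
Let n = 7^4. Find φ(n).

φ(2401) = 2401 · (1 − 1/7)
       = 2401 · 6/7 = 2058.

2058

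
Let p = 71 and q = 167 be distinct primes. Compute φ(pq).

11620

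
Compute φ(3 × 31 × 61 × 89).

316800

φ(504897) = 504897 · (1 − 1/3) · (1 − 1/31) · (1 − 1/61) · (1 − 1/89)
       = 504897 · 316800/504897 = 316800.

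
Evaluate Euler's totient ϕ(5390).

1680

Prime factorization: 5390 = 2 · 5 · 7^2 · 11.
φ(2) = 2 − 1 = 1.
φ(5) = 5 − 1 = 4.
φ(7^2) = 7^1·(7−1) = 7·6 = 42.
φ(11) = 11 − 1 = 10.
φ(5390) = 1 × 4 × 42 × 10 = 1680.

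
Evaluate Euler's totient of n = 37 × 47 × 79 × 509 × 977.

φ(68318609633) = 68318609633 · (1 − 1/37) · (1 − 1/47) · (1 − 1/79) · (1 − 1/509) · (1 − 1/977)
       = 68318609633 · 64042527744/68318609633 = 64042527744.

64042527744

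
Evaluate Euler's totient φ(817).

Factor 817: 817 = 19 × 43.
φ(817) = 817 · (1 − 1/19) · (1 − 1/43)
       = 817 · 756/817 = 756.

756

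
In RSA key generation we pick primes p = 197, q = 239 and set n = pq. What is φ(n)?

46648

φ(n) = (p − 1)(q − 1) = (197−1)(239−1) = 196·238 = 46648.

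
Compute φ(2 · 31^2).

930

φ(2) = 2 − 1 = 1.
φ(31^2) = 31^2 − 31^1 = 961 − 31 = 930.
Since φ is multiplicative, φ(1922) = 1 · 930 = 930.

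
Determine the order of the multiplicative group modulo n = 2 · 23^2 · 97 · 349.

16904448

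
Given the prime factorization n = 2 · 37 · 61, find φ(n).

2160

φ(4514) = 4514 · (1 − 1/2) · (1 − 1/37) · (1 − 1/61)
       = 4514 · 2160/4514 = 2160.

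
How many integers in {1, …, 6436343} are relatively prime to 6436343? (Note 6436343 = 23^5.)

φ(23^5) = 23^4·(23−1) = 279841·22 = 6156502.

6156502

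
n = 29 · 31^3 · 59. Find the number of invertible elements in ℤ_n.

46819920

φ(50972401) = 50972401 · (1 − 1/29) · (1 − 1/31) · (1 − 1/59)
       = 50972401 · 48720/53041 = 46819920.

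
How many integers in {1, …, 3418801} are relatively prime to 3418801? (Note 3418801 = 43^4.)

φ(3418801) = 3418801 · (1 − 1/43)
       = 3418801 · 42/43 = 3339294.

3339294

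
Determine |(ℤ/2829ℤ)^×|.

1760

First factor: 2829 = 3 × 23 × 41.
φ(3) = 3 − 1 = 2.
φ(23) = 23 − 1 = 22.
φ(41) = 41 − 1 = 40.
Multiply: 2 · 22 · 40 = 1760.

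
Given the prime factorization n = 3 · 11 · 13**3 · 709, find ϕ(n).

28716480

φ(3) = 3 − 1 = 2.
φ(11) = 11 − 1 = 10.
φ(13^3) = 13^3 − 13^2 = 2197 − 169 = 2028.
φ(709) = 709 − 1 = 708.
φ(51403209) = 2 × 10 × 2028 × 708 = 28716480.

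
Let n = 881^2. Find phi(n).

775280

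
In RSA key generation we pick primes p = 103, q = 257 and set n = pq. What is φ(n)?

26112

φ(26471) = 26471 · (1 − 1/103) · (1 − 1/257)
       = 26471 · 26112/26471 = 26112.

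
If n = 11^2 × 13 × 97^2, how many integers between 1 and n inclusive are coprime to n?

12291840

φ(14800357) = 14800357 · (1 − 1/11) · (1 − 1/13) · (1 − 1/97)
       = 14800357 · 11520/13871 = 12291840.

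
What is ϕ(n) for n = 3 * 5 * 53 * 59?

φ(3) = 3 − 1 = 2.
φ(5) = 5 − 1 = 4.
φ(53) = 53 − 1 = 52.
φ(59) = 59 − 1 = 58.
Multiply: 2 · 4 · 52 · 58 = 24128.

24128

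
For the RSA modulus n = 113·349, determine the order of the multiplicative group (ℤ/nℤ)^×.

38976

For distinct primes, φ(pq) = (p−1)(q−1) = 112 × 348 = 38976.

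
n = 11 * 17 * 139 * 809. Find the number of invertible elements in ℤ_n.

17840640

φ(11) = 11 − 1 = 10.
φ(17) = 17 − 1 = 16.
φ(139) = 139 − 1 = 138.
φ(809) = 809 − 1 = 808.
φ(21028337) = 10 × 16 × 138 × 808 = 17840640.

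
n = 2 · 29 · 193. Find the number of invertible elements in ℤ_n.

5376

φ(2) = 2 − 1 = 1.
φ(29) = 29 − 1 = 28.
φ(193) = 193 − 1 = 192.
φ(11194) = 1 × 28 × 192 = 5376.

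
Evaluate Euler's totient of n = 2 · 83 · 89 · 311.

2236960

φ(2) = 2 − 1 = 1.
φ(83) = 83 − 1 = 82.
φ(89) = 89 − 1 = 88.
φ(311) = 311 − 1 = 310.
Multiply: 1 · 82 · 88 · 310 = 2236960.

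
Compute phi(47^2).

2162

φ(2209) = 2209 · (1 − 1/47)
       = 2209 · 46/47 = 2162.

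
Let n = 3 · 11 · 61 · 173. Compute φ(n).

φ(348249) = 348249 · (1 − 1/3) · (1 − 1/11) · (1 − 1/61) · (1 − 1/173)
       = 348249 · 206400/348249 = 206400.

206400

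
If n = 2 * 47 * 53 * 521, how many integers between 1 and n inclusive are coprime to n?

φ(2) = 2 − 1 = 1.
φ(47) = 47 − 1 = 46.
φ(53) = 53 − 1 = 52.
φ(521) = 521 − 1 = 520.
Since φ is multiplicative, φ(2595622) = 1 · 46 · 52 · 520 = 1243840.

1243840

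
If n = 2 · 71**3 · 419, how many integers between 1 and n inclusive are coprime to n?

φ(2) = 2 − 1 = 1.
φ(71^3) = 71^2·(71−1) = 5041·70 = 352870.
φ(419) = 419 − 1 = 418.
Multiply: 1 · 352870 · 418 = 147499660.

147499660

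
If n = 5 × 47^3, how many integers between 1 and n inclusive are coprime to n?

406456

φ(519115) = 519115 · (1 − 1/5) · (1 − 1/47)
       = 519115 · 184/235 = 406456.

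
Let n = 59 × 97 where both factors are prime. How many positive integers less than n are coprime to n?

5568

φ(n) = (p − 1)(q − 1) = (59−1)(97−1) = 58·96 = 5568.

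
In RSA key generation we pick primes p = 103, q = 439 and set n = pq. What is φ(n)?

44676

φ(pq) = (p−1)(q−1) = 102 · 438 = 44676.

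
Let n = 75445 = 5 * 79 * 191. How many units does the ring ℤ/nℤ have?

59280

φ(75445) = 75445 · (1 − 1/5) · (1 − 1/79) · (1 − 1/191)
       = 75445 · 59280/75445 = 59280.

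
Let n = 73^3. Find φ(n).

383688

φ(73^3) = 73^2·(73−1) = 5329·72 = 383688.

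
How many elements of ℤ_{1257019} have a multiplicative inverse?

1257019 = 23 × 31 × 41 × 43.
φ(23) = 23 − 1 = 22.
φ(31) = 31 − 1 = 30.
φ(41) = 41 − 1 = 40.
φ(43) = 43 − 1 = 42.
φ(1257019) = 22 × 30 × 40 × 42 = 1108800.

1108800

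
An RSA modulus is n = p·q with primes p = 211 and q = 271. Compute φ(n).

φ(211) = 211 − 1 = 210.
φ(271) = 271 − 1 = 270.
φ(57181) = 210 × 270 = 56700.

56700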